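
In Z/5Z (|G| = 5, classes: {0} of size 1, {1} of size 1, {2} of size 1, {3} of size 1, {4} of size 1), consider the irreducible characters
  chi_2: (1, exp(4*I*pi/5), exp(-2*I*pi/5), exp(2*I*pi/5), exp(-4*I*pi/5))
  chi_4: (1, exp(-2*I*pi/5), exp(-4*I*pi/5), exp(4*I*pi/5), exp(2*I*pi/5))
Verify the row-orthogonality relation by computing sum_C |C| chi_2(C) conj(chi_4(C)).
Sum = 0; so <chi_2, chi_4> = 0 (distinct irreducibles are orthogonal).

Argument: Compute term by term over conjugacy classes (|C| * chi_2(C) * conj(chi_4(C))):
  1*(1)*conj(1) + 1*(exp(4*I*pi/5))*conj(exp(-2*I*pi/5)) + 1*(exp(-2*I*pi/5))*conj(exp(-4*I*pi/5)) + 1*(exp(2*I*pi/5))*conj(exp(4*I*pi/5)) + 1*(exp(-4*I*pi/5))*conj(exp(2*I*pi/5))
  = (1) + (exp(-4*I*pi/5)) + (exp(2*I*pi/5)) + (exp(-2*I*pi/5)) + (exp(4*I*pi/5))
  = 0.
(Exp terms are combined using exp(i*s)*conj(exp(i*t)) = exp(i*(s-t)), and sums of them are collapsed using the identity that for every m > 1 the m distinct m-th roots of unity sum to 0, e.g. 1 + exp(2*I*pi/3) + exp(-2*I*pi/3) = 0.)
Dividing by |G| = 5 gives 0/5 = 0, matching the row-orthogonality relation <chi_2, chi_4> = [chi_2 = chi_4].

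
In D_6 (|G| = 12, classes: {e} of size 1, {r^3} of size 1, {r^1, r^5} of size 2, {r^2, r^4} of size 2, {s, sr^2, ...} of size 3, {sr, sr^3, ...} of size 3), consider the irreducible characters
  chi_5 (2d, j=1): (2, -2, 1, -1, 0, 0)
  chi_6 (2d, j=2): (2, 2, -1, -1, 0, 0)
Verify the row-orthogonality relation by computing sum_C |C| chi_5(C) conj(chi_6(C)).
Sum = 0; so <chi_5, chi_6> = 0 (distinct irreducibles are orthogonal).

Justification: Compute term by term over conjugacy classes (|C| * chi_5(C) * conj(chi_6(C))):
  1*(2)*conj(2) + 1*(-2)*conj(2) + 2*(1)*conj(-1) + 2*(-1)*conj(-1) + 3*(0)*conj(0) + 3*(0)*conj(0)
  = (4) + (-4) + (-2) + (2) + (0) + (0)
  = 0.
Dividing by |G| = 12 gives 0/12 = 0, matching the row-orthogonality relation <chi_5, chi_6> = [chi_5 = chi_6].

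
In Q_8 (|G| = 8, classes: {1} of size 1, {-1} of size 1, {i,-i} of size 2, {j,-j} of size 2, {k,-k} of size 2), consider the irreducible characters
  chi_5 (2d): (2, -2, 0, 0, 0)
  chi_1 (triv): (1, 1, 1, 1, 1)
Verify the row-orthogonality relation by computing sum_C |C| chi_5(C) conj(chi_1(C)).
Sum = 0; so <chi_5, chi_1> = 0 (distinct irreducibles are orthogonal).

Details: Compute term by term over conjugacy classes (|C| * chi_5(C) * conj(chi_1(C))):
  1*(2)*conj(1) + 1*(-2)*conj(1) + 2*(0)*conj(1) + 2*(0)*conj(1) + 2*(0)*conj(1)
  = (2) + (-2) + (0) + (0) + (0)
  = 0.
Dividing by |G| = 8 gives 0/8 = 0, matching the row-orthogonality relation <chi_5, chi_1> = [chi_5 = chi_1].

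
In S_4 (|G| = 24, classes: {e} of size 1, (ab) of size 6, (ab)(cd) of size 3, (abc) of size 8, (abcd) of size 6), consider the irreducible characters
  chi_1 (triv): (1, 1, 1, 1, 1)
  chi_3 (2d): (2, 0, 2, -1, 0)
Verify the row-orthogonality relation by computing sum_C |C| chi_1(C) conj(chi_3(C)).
Sum = 0; so <chi_1, chi_3> = 0 (distinct irreducibles are orthogonal).

Explanation: Compute term by term over conjugacy classes (|C| * chi_1(C) * conj(chi_3(C))):
  1*(1)*conj(2) + 6*(1)*conj(0) + 3*(1)*conj(2) + 8*(1)*conj(-1) + 6*(1)*conj(0)
  = (2) + (0) + (6) + (-8) + (0)
  = 0.
Dividing by |G| = 24 gives 0/24 = 0, matching the row-orthogonality relation <chi_1, chi_3> = [chi_1 = chi_3].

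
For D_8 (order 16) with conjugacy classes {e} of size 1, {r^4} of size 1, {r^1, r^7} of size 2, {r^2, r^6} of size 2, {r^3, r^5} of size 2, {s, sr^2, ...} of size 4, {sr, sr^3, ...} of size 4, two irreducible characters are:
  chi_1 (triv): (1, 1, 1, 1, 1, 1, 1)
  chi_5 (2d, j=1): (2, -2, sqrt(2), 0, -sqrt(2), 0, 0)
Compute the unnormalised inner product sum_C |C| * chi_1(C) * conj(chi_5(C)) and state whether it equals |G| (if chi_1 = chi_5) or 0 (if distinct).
Sum = 0; so <chi_1, chi_5> = 0 (distinct irreducibles are orthogonal).

Details: Compute term by term over conjugacy classes (|C| * chi_1(C) * conj(chi_5(C))):
  1*(1)*conj(2) + 1*(1)*conj(-2) + 2*(1)*conj(sqrt(2)) + 2*(1)*conj(0) + 2*(1)*conj(-sqrt(2)) + 4*(1)*conj(0) + 4*(1)*conj(0)
  = (2) + (-2) + (2*sqrt(2)) + (0) + (-2*sqrt(2)) + (0) + (0)
  = 0.
Dividing by |G| = 16 gives 0/16 = 0, matching the row-orthogonality relation <chi_1, chi_5> = [chi_1 = chi_5].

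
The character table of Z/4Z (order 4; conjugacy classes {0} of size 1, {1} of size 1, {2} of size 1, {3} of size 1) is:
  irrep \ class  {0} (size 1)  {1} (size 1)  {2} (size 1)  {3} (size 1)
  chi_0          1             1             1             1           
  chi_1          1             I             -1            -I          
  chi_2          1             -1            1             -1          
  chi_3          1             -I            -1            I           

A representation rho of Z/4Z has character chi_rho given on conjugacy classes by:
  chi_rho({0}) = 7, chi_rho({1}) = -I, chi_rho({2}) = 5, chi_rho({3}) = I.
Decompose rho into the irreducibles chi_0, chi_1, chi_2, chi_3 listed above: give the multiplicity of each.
Multiplicities: chi_0: 3, chi_1: 0, chi_2: 3, chi_3: 1.

Reasoning: Use <chi_rho, chi> = (1/|G|) sum_C |C| * chi_rho(C) * conj(chi(C)) with |G| = 4 for each irreducible chi in the table:
  <chi_rho, chi_0> = (1/4)[1*(7)*conj(1) + 1*(-I)*conj(1) + 1*(5)*conj(1) + 1*(I)*conj(1)]
      = (1/4)[(7) + (-I) + (5) + (I)] = 12/4 = 3
  <chi_rho, chi_1> = (1/4)[1*(7)*conj(1) + 1*(-I)*conj(I) + 1*(5)*conj(-1) + 1*(I)*conj(-I)]
      = (1/4)[(7) + (-1) + (-5) + (-1)] = 0/4 = 0
  <chi_rho, chi_2> = (1/4)[1*(7)*conj(1) + 1*(-I)*conj(-1) + 1*(5)*conj(1) + 1*(I)*conj(-1)]
      = (1/4)[(7) + (I) + (5) + (-I)] = 12/4 = 3
  <chi_rho, chi_3> = (1/4)[1*(7)*conj(1) + 1*(-I)*conj(-I) + 1*(5)*conj(-1) + 1*(I)*conj(I)]
      = (1/4)[(7) + (1) + (-5) + (1)] = 4/4 = 1
(Exp terms are combined using exp(i*s)*conj(exp(i*t)) = exp(i*(s-t)), and sums of them are collapsed using the identity that for every m > 1 the m distinct m-th roots of unity sum to 0, e.g. 1 + exp(2*I*pi/3) + exp(-2*I*pi/3) = 0.)
Dimension check: dim(rho) = sum (mult * dim) = 3*1 + 0*1 + 3*1 + 1*1 = 7 = chi_rho(e) = 7.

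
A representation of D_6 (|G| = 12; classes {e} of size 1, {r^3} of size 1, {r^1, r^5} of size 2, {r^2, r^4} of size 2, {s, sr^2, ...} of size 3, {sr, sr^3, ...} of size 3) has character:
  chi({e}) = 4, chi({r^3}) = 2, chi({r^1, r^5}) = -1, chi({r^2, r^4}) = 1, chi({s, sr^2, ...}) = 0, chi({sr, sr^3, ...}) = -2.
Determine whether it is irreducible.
Not irreducible (reducible): <chi, chi> = 3 > 1.

Why: <chi, chi> = (1/|G|) sum_C |C| * |chi(C)|^2 = (1/12)[1*|4|^2 + 1*|2|^2 + 2*|-1|^2 + 2*|1|^2 + 3*|0|^2 + 3*|-2|^2]
  = (1/12)[(16) + (4) + (2) + (2) + (0) + (12)] = 36/12 = 3.
A character is irreducible iff <chi, chi> = 1, so this representation is reducible.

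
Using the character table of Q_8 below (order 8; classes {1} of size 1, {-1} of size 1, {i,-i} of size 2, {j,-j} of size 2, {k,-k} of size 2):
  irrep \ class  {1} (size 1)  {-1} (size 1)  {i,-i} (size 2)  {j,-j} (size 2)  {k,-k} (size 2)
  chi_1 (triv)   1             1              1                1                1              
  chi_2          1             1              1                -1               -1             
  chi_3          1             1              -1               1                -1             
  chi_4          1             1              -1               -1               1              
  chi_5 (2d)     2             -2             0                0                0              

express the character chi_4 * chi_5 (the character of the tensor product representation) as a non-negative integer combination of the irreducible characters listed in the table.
chi_4 tensor chi_5 = chi_5 (all other irreducibles have multiplicity 0).

Argument: The character of a tensor product is the pointwise product (chi_4 * chi_5)(C) = chi_4(C) * chi_5(C):
  {1}: (1)*(2), {-1}: (1)*(-2), {i,-i}: (-1)*(0), {j,-j}: (-1)*(0), {k,-k}: (1)*(0)
so (chi_4 * chi_5) takes values
  {1} -> 2, {-1} -> -2, {i,-i} -> 0, {j,-j} -> 0, {k,-k} -> 0.
Now take the inner product of this character with each irreducible chi from the table, <chi_4*chi_5, chi> = (1/8) sum_C |C| (chi_4*chi_5)(C) conj(chi(C)):
  <chi_4*chi_5, chi_1> = (1/8)[1*(2)*conj(1) + 1*(-2)*conj(1) + 2*(0)*conj(1) + 2*(0)*conj(1) + 2*(0)*conj(1)]
      = (1/8)[(2) + (-2) + (0) + (0) + (0)] = 0/8 = 0
  <chi_4*chi_5, chi_2> = (1/8)[1*(2)*conj(1) + 1*(-2)*conj(1) + 2*(0)*conj(1) + 2*(0)*conj(-1) + 2*(0)*conj(-1)]
      = (1/8)[(2) + (-2) + (0) + (0) + (0)] = 0/8 = 0
  <chi_4*chi_5, chi_3> = (1/8)[1*(2)*conj(1) + 1*(-2)*conj(1) + 2*(0)*conj(-1) + 2*(0)*conj(1) + 2*(0)*conj(-1)]
      = (1/8)[(2) + (-2) + (0) + (0) + (0)] = 0/8 = 0
  <chi_4*chi_5, chi_4> = (1/8)[1*(2)*conj(1) + 1*(-2)*conj(1) + 2*(0)*conj(-1) + 2*(0)*conj(-1) + 2*(0)*conj(1)]
      = (1/8)[(2) + (-2) + (0) + (0) + (0)] = 0/8 = 0
  <chi_4*chi_5, chi_5> = (1/8)[1*(2)*conj(2) + 1*(-2)*conj(-2) + 2*(0)*conj(0) + 2*(0)*conj(0) + 2*(0)*conj(0)]
      = (1/8)[(4) + (4) + (0) + (0) + (0)] = 8/8 = 1
Hence the multiplicities are chi_5: 1. Dimension check: dim(chi_4)*dim(chi_5) = 1*2 = 2 and sum (mult * dim) = 1*2 = 2.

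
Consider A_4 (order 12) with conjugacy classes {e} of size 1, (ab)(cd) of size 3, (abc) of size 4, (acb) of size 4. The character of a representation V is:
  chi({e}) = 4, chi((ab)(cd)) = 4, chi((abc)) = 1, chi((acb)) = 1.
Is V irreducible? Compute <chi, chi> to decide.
Not irreducible (reducible): <chi, chi> = 6 > 1.

Proof sketch: <chi, chi> = (1/|G|) sum_C |C| * |chi(C)|^2 = (1/12)[1*|4|^2 + 3*|4|^2 + 4*|1|^2 + 4*|1|^2]
  = (1/12)[(16) + (48) + (4) + (4)] = 72/12 = 6.
(Exp terms are combined using exp(i*s)*conj(exp(i*t)) = exp(i*(s-t)), and sums of them are collapsed using the identity that for every m > 1 the m distinct m-th roots of unity sum to 0, e.g. 1 + exp(2*I*pi/3) + exp(-2*I*pi/3) = 0.)
A character is irreducible iff <chi, chi> = 1, so this representation is reducible.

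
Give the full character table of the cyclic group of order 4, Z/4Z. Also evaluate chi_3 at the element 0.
Character table of Z/4Z (irreps indexed chi_0,...,chi_3 with chi_k(m) = zeta_4^(k*m), zeta_4 = exp(2*pi*i/4)):
  irrep \ class  {0} (size 1)  {1} (size 1)  {2} (size 1)  {3} (size 1)
  chi_0          1             1             1             1           
  chi_1          1             I             -1            -I          
  chi_2          1             -1            1             -1          
  chi_3          1             -I            -1            I           

Spot check: chi_3(0) = zeta_4^(3*0) = zeta_4^0 = 1.

Reasoning: Z/4Z is abelian, so all 4 irreducible complex representations are 1-dimensional. They are given by chi_k(m) = zeta_4^(k*m) for k = 0,...,3. Row orthogonality: sum_m chi_k(m) conj(chi_l(m)) = 4 * [k = l].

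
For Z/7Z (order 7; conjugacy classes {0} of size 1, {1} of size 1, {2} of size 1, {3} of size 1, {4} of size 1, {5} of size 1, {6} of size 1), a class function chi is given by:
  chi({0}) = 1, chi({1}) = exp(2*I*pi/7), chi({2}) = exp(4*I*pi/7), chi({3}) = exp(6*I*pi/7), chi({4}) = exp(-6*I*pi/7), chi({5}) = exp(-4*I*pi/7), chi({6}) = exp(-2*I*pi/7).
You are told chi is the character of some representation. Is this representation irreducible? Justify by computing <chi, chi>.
Irreducible: <chi, chi> = 1.

Why: <chi, chi> = (1/|G|) sum_C |C| * |chi(C)|^2 = (1/7)[1*|1|^2 + 1*|exp(2*I*pi/7)|^2 + 1*|exp(4*I*pi/7)|^2 + 1*|exp(6*I*pi/7)|^2 + 1*|exp(-6*I*pi/7)|^2 + 1*|exp(-4*I*pi/7)|^2 + 1*|exp(-2*I*pi/7)|^2]
  = (1/7)[(1) + (1) + (1) + (1) + (1) + (1) + (1)] = 7/7 = 1.
(Exp terms are combined using exp(i*s)*conj(exp(i*t)) = exp(i*(s-t)), and sums of them are collapsed using the identity that for every m > 1 the m distinct m-th roots of unity sum to 0, e.g. 1 + exp(2*I*pi/3) + exp(-2*I*pi/3) = 0.)
A character is irreducible iff <chi, chi> = 1, so this representation is irreducible.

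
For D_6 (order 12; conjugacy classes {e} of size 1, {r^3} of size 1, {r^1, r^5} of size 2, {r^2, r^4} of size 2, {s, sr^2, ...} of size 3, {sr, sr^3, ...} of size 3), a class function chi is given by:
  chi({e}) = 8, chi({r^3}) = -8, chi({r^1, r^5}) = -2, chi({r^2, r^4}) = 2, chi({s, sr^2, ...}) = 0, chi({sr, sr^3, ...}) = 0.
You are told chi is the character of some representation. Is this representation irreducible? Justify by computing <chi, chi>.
Not irreducible (reducible): <chi, chi> = 12 > 1.

Explanation: <chi, chi> = (1/|G|) sum_C |C| * |chi(C)|^2 = (1/12)[1*|8|^2 + 1*|-8|^2 + 2*|-2|^2 + 2*|2|^2 + 3*|0|^2 + 3*|0|^2]
  = (1/12)[(64) + (64) + (8) + (8) + (0) + (0)] = 144/12 = 12.
A character is irreducible iff <chi, chi> = 1, so this representation is reducible.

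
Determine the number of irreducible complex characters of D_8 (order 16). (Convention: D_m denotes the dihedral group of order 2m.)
7

Proof sketch: The number of irreducible complex representations of a finite group equals its number of conjugacy classes. D_8 has 7 conjugacy classes (n/2 + 3 for n even), so D_8 (order 16) has exactly 7 irreducible complex representations.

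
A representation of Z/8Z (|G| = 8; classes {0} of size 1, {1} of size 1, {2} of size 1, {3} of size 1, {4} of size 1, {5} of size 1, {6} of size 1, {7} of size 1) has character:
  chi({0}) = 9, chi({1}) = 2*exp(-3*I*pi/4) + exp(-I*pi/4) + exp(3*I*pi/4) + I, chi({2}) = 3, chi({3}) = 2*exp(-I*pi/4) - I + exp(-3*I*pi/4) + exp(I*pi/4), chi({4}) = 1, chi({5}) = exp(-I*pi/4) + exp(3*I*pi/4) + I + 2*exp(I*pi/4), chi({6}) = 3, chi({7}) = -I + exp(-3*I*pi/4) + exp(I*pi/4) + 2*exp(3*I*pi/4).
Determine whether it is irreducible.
Not irreducible (reducible): <chi, chi> = 15 > 1.

Proof sketch: <chi, chi> = (1/|G|) sum_C |C| * |chi(C)|^2 = (1/8)[1*|9|^2 + 1*|2*exp(-3*I*pi/4) + exp(-I*pi/4) + exp(3*I*pi/4) + I|^2 + 1*|3|^2 + 1*|2*exp(-I*pi/4) - I + exp(-3*I*pi/4) + exp(I*pi/4)|^2 + 1*|1|^2 + 1*|exp(-I*pi/4) + exp(3*I*pi/4) + I + 2*exp(I*pi/4)|^2 + 1*|3|^2 + 1*|-I + exp(-3*I*pi/4) + exp(I*pi/4) + 2*exp(3*I*pi/4)|^2]
  = (1/8)[(81) + (5 - exp(I*pi/4) + exp(-3*I*pi/4) - exp(-I*pi/4) + exp(3*I*pi/4)) + (9) + (5 - exp(3*I*pi/4) + exp(-I*pi/4) - exp(-3*I*pi/4) + exp(I*pi/4)) + (1) + (5 - exp(3*I*pi/4) + exp(-I*pi/4) - exp(-3*I*pi/4) + exp(I*pi/4)) + (9) + (5 - exp(I*pi/4) + exp(-3*I*pi/4) - exp(-I*pi/4) + exp(3*I*pi/4))] = 120/8 = 15.
(Exp terms are combined using exp(i*s)*conj(exp(i*t)) = exp(i*(s-t)), and sums of them are collapsed using the identity that for every m > 1 the m distinct m-th roots of unity sum to 0, e.g. 1 + exp(2*I*pi/3) + exp(-2*I*pi/3) = 0.)
A character is irreducible iff <chi, chi> = 1, so this representation is reducible.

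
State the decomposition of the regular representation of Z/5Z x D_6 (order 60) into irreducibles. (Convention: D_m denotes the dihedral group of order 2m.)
Each irreducible V_i of dimension d_i appears with multiplicity d_i, i.e. rho_reg = (direct sum over all irreducibles V_i) d_i V_i. The irreducible dimensions for Z/5Z x D_6 are 1, 1, 1, 1, 1, 1, 1, 1, 1, 1, 1, 1, 1, 1, 1, 1, 1, 1, 1, 1, 2, 2, 2, 2, 2, 2, 2, 2, 2, 2: 20 irreducibles of dimension 1, each with multiplicity 1; 10 irreducibles of dimension 2, each with multiplicity 2. Total dimension 20*1*1 + 10*2*2 = 60 = |G|.

Why: General theorem: in the regular representation of a finite group G, each irreducible appears with multiplicity equal to its dimension. Check: dim(rho_reg) = sum d_i^2 = 1 + 1 + 1 + 1 + 1 + 1 + 1 + 1 + 1 + 1 + 1 + 1 + 1 + 1 + 1 + 1 + 1 + 1 + 1 + 1 + 4 + 4 + 4 + 4 + 4 + 4 + 4 + 4 + 4 + 4 = 60 = |G|.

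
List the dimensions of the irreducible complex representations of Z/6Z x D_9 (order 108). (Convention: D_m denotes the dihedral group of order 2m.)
Dimensions: 1, 1, 1, 1, 1, 1, 1, 1, 1, 1, 1, 1, 2, 2, 2, 2, 2, 2, 2, 2, 2, 2, 2, 2, 2, 2, 2, 2, 2, 2, 2, 2, 2, 2, 2, 2

Details: There are 36 irreducibles (= number of conjugacy classes). Their dimensions d_i satisfy sum d_i^2 = |G| = 108: 1 + 1 + 1 + 1 + 1 + 1 + 1 + 1 + 1 + 1 + 1 + 1 + 4 + 4 + 4 + 4 + 4 + 4 + 4 + 4 + 4 + 4 + 4 + 4 + 4 + 4 + 4 + 4 + 4 + 4 + 4 + 4 + 4 + 4 + 4 + 4 = 108. (For the product with Z/6Z: each of the 6 1-dim characters of Z/6Z tensors with each irrep of D_9, giving 6 copies of each D_9-dimension.)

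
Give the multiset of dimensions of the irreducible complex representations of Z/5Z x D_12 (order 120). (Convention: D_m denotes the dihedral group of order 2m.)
Dimensions: 1, 1, 1, 1, 1, 1, 1, 1, 1, 1, 1, 1, 1, 1, 1, 1, 1, 1, 1, 1, 2, 2, 2, 2, 2, 2, 2, 2, 2, 2, 2, 2, 2, 2, 2, 2, 2, 2, 2, 2, 2, 2, 2, 2, 2

Solution. There are 45 irreducibles (= number of conjugacy classes). Their dimensions d_i satisfy sum d_i^2 = |G| = 120: 1 + 1 + 1 + 1 + 1 + 1 + 1 + 1 + 1 + 1 + 1 + 1 + 1 + 1 + 1 + 1 + 1 + 1 + 1 + 1 + 4 + 4 + 4 + 4 + 4 + 4 + 4 + 4 + 4 + 4 + 4 + 4 + 4 + 4 + 4 + 4 + 4 + 4 + 4 + 4 + 4 + 4 + 4 + 4 + 4 = 120. (For the product with Z/5Z: each of the 5 1-dim characters of Z/5Z tensors with each irrep of D_12, giving 5 copies of each D_12-dimension.)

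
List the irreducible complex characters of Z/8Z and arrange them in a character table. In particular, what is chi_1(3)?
Character table of Z/8Z (irreps indexed chi_0,...,chi_7 with chi_k(m) = zeta_8^(k*m), zeta_8 = exp(2*pi*i/8)):
  irrep \ class  {0} (size 1)  {1} (size 1)    {2} (size 1)  {3} (size 1)    {4} (size 1)  {5} (size 1)    {6} (size 1)  {7} (size 1)  
  chi_0          1             1               1             1               1             1               1             1             
  chi_1          1             exp(I*pi/4)     I             exp(3*I*pi/4)   -1            exp(-3*I*pi/4)  -I            exp(-I*pi/4)  
  chi_2          1             I               -1            -I              1             I               -1            -I            
  chi_3          1             exp(3*I*pi/4)   -I            exp(I*pi/4)     -1            exp(-I*pi/4)    I             exp(-3*I*pi/4)
  chi_4          1             -1              1             -1              1             -1              1             -1            
  chi_5          1             exp(-3*I*pi/4)  I             exp(-I*pi/4)    -1            exp(I*pi/4)     -I            exp(3*I*pi/4) 
  chi_6          1             -I              -1            I               1             -I              -1            I             
  chi_7          1             exp(-I*pi/4)    -I            exp(-3*I*pi/4)  -1            exp(3*I*pi/4)   I             exp(I*pi/4)   

Spot check: chi_1(3) = zeta_8^(1*3) = zeta_8^3 = exp(3*I*pi/4).

Reasoning: Z/8Z is abelian, so all 8 irreducible complex representations are 1-dimensional. They are given by chi_k(m) = zeta_8^(k*m) for k = 0,...,7. Row orthogonality: sum_m chi_k(m) conj(chi_l(m)) = 8 * [k = l].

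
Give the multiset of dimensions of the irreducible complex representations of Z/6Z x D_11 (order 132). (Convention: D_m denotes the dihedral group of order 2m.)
Dimensions: 1, 1, 1, 1, 1, 1, 1, 1, 1, 1, 1, 1, 2, 2, 2, 2, 2, 2, 2, 2, 2, 2, 2, 2, 2, 2, 2, 2, 2, 2, 2, 2, 2, 2, 2, 2, 2, 2, 2, 2, 2, 2

Argument: There are 42 irreducibles (= number of conjugacy classes). Their dimensions d_i satisfy sum d_i^2 = |G| = 132: 1 + 1 + 1 + 1 + 1 + 1 + 1 + 1 + 1 + 1 + 1 + 1 + 4 + 4 + 4 + 4 + 4 + 4 + 4 + 4 + 4 + 4 + 4 + 4 + 4 + 4 + 4 + 4 + 4 + 4 + 4 + 4 + 4 + 4 + 4 + 4 + 4 + 4 + 4 + 4 + 4 + 4 = 132. (For the product with Z/6Z: each of the 6 1-dim characters of Z/6Z tensors with each irrep of D_11, giving 6 copies of each D_11-dimension.)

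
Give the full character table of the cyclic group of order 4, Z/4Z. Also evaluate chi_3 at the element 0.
Character table of Z/4Z (irreps indexed chi_0,...,chi_3 with chi_k(m) = zeta_4^(k*m), zeta_4 = exp(2*pi*i/4)):
  irrep \ class  {0} (size 1)  {1} (size 1)  {2} (size 1)  {3} (size 1)
  chi_0          1             1             1             1           
  chi_1          1             I             -1            -I          
  chi_2          1             -1            1             -1          
  chi_3          1             -I            -1            I           

Spot check: chi_3(0) = zeta_4^(3*0) = zeta_4^0 = 1.

Proof sketch: Z/4Z is abelian, so all 4 irreducible complex representations are 1-dimensional. They are given by chi_k(m) = zeta_4^(k*m) for k = 0,...,3. Row orthogonality: sum_m chi_k(m) conj(chi_l(m)) = 4 * [k = l].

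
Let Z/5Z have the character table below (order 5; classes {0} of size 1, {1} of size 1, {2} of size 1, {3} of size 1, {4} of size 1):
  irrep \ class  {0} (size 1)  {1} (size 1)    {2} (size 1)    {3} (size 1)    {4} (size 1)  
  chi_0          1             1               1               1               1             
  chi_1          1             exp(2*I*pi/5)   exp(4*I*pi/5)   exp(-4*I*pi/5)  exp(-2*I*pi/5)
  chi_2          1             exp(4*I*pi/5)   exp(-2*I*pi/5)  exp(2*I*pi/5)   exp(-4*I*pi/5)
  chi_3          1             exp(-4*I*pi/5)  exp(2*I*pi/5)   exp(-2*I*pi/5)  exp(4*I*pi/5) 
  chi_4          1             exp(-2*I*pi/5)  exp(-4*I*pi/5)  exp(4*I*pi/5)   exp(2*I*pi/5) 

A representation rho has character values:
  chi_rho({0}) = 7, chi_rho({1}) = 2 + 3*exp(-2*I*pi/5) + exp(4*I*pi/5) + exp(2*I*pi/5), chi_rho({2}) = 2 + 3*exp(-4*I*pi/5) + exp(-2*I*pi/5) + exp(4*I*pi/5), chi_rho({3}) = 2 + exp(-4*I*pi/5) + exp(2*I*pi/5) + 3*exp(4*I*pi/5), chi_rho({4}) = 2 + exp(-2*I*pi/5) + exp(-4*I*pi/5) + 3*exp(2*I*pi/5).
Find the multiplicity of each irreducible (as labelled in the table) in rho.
Multiplicities: chi_0: 2, chi_1: 1, chi_2: 1, chi_3: 0, chi_4: 3.

Explanation: Use <chi_rho, chi> = (1/|G|) sum_C |C| * chi_rho(C) * conj(chi(C)) with |G| = 5 for each irreducible chi in the table:
  <chi_rho, chi_0> = (1/5)[1*(7)*conj(1) + 1*(2 + 3*exp(-2*I*pi/5) + exp(4*I*pi/5) + exp(2*I*pi/5))*conj(1) + 1*(2 + 3*exp(-4*I*pi/5) + exp(-2*I*pi/5) + exp(4*I*pi/5))*conj(1) + 1*(2 + exp(-4*I*pi/5) + exp(2*I*pi/5) + 3*exp(4*I*pi/5))*conj(1) + 1*(2 + exp(-2*I*pi/5) + exp(-4*I*pi/5) + 3*exp(2*I*pi/5))*conj(1)]
      = (1/5)[(7) + (2 + 3*exp(-2*I*pi/5) + exp(4*I*pi/5) + exp(2*I*pi/5)) + (2 + 3*exp(-4*I*pi/5) + exp(-2*I*pi/5) + exp(4*I*pi/5)) + (2 + exp(-4*I*pi/5) + exp(2*I*pi/5) + 3*exp(4*I*pi/5)) + (2 + exp(-2*I*pi/5) + exp(-4*I*pi/5) + 3*exp(2*I*pi/5))] = 10/5 = 2
  <chi_rho, chi_1> = (1/5)[1*(7)*conj(1) + 1*(2 + 3*exp(-2*I*pi/5) + exp(4*I*pi/5) + exp(2*I*pi/5))*conj(exp(2*I*pi/5)) + 1*(2 + 3*exp(-4*I*pi/5) + exp(-2*I*pi/5) + exp(4*I*pi/5))*conj(exp(4*I*pi/5)) + 1*(2 + exp(-4*I*pi/5) + exp(2*I*pi/5) + 3*exp(4*I*pi/5))*conj(exp(-4*I*pi/5)) + 1*(2 + exp(-2*I*pi/5) + exp(-4*I*pi/5) + 3*exp(2*I*pi/5))*conj(exp(-2*I*pi/5))]
      = (1/5)[(7) + (1 + 2*exp(-2*I*pi/5) + 3*exp(-4*I*pi/5) + exp(2*I*pi/5)) + (1 + 2*exp(-4*I*pi/5) + exp(4*I*pi/5) + 3*exp(2*I*pi/5)) + (1 + 3*exp(-2*I*pi/5) + exp(-4*I*pi/5) + 2*exp(4*I*pi/5)) + (1 + exp(-2*I*pi/5) + 3*exp(4*I*pi/5) + 2*exp(2*I*pi/5))] = 5/5 = 1
  <chi_rho, chi_2> = (1/5)[1*(7)*conj(1) + 1*(2 + 3*exp(-2*I*pi/5) + exp(4*I*pi/5) + exp(2*I*pi/5))*conj(exp(4*I*pi/5)) + 1*(2 + 3*exp(-4*I*pi/5) + exp(-2*I*pi/5) + exp(4*I*pi/5))*conj(exp(-2*I*pi/5)) + 1*(2 + exp(-4*I*pi/5) + exp(2*I*pi/5) + 3*exp(4*I*pi/5))*conj(exp(2*I*pi/5)) + 1*(2 + exp(-2*I*pi/5) + exp(-4*I*pi/5) + 3*exp(2*I*pi/5))*conj(exp(-4*I*pi/5))]
      = (1/5)[(7) + (1 + 2*exp(-4*I*pi/5) + exp(-2*I*pi/5) + 3*exp(4*I*pi/5)) + (1 + 3*exp(-2*I*pi/5) + exp(-4*I*pi/5) + 2*exp(2*I*pi/5)) + (1 + 2*exp(-2*I*pi/5) + exp(4*I*pi/5) + 3*exp(2*I*pi/5)) + (1 + 3*exp(-4*I*pi/5) + exp(2*I*pi/5) + 2*exp(4*I*pi/5))] = 5/5 = 1
  <chi_rho, chi_3> = (1/5)[1*(7)*conj(1) + 1*(2 + 3*exp(-2*I*pi/5) + exp(4*I*pi/5) + exp(2*I*pi/5))*conj(exp(-4*I*pi/5)) + 1*(2 + 3*exp(-4*I*pi/5) + exp(-2*I*pi/5) + exp(4*I*pi/5))*conj(exp(2*I*pi/5)) + 1*(2 + exp(-4*I*pi/5) + exp(2*I*pi/5) + 3*exp(4*I*pi/5))*conj(exp(-2*I*pi/5)) + 1*(2 + exp(-2*I*pi/5) + exp(-4*I*pi/5) + 3*exp(2*I*pi/5))*conj(exp(4*I*pi/5))]
      = (1/5)[(7) + (exp(-2*I*pi/5) + exp(-4*I*pi/5) + 2*exp(4*I*pi/5) + 3*exp(2*I*pi/5)) + (2*exp(-2*I*pi/5) + exp(-4*I*pi/5) + exp(2*I*pi/5) + 3*exp(4*I*pi/5)) + (3*exp(-4*I*pi/5) + exp(-2*I*pi/5) + exp(4*I*pi/5) + 2*exp(2*I*pi/5)) + (3*exp(-2*I*pi/5) + 2*exp(-4*I*pi/5) + exp(4*I*pi/5) + exp(2*I*pi/5))] = 0/5 = 0
  <chi_rho, chi_4> = (1/5)[1*(7)*conj(1) + 1*(2 + 3*exp(-2*I*pi/5) + exp(4*I*pi/5) + exp(2*I*pi/5))*conj(exp(-2*I*pi/5)) + 1*(2 + 3*exp(-4*I*pi/5) + exp(-2*I*pi/5) + exp(4*I*pi/5))*conj(exp(-4*I*pi/5)) + 1*(2 + exp(-4*I*pi/5) + exp(2*I*pi/5) + 3*exp(4*I*pi/5))*conj(exp(4*I*pi/5)) + 1*(2 + exp(-2*I*pi/5) + exp(-4*I*pi/5) + 3*exp(2*I*pi/5))*conj(exp(2*I*pi/5))]
      = (1/5)[(7) + (3 + exp(-4*I*pi/5) + exp(4*I*pi/5) + 2*exp(2*I*pi/5)) + (3 + exp(-2*I*pi/5) + exp(2*I*pi/5) + 2*exp(4*I*pi/5)) + (3 + 2*exp(-4*I*pi/5) + exp(-2*I*pi/5) + exp(2*I*pi/5)) + (3 + 2*exp(-2*I*pi/5) + exp(-4*I*pi/5) + exp(4*I*pi/5))] = 15/5 = 3
(Exp terms are combined using exp(i*s)*conj(exp(i*t)) = exp(i*(s-t)), and sums of them are collapsed using the identity that for every m > 1 the m distinct m-th roots of unity sum to 0, e.g. 1 + exp(2*I*pi/3) + exp(-2*I*pi/3) = 0.)
Dimension check: dim(rho) = sum (mult * dim) = 2*1 + 1*1 + 1*1 + 0*1 + 3*1 = 7 = chi_rho(e) = 7.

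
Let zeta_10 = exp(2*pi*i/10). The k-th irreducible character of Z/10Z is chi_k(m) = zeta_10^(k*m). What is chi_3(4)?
chi_3(4) = zeta_10^12 = exp(2*I*pi/5)

Justification: chi_3(4) = zeta_10^(3*4) = zeta_10^12. Since zeta_10^10 = 1, this equals zeta_10^2 = exp(2*pi*i*2/10) = exp(2*I*pi/5).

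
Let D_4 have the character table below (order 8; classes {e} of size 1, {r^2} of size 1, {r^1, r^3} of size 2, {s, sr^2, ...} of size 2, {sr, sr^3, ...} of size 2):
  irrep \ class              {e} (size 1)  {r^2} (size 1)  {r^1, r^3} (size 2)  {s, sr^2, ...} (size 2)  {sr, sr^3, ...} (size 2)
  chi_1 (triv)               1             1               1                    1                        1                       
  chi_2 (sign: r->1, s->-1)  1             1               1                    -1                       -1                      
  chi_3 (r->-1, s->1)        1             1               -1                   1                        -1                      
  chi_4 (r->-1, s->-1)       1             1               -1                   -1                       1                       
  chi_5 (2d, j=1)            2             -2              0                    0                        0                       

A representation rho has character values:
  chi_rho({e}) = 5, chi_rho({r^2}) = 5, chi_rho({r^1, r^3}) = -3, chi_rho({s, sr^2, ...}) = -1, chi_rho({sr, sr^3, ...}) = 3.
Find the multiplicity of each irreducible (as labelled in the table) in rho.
Multiplicities: chi_1: 1, chi_2: 0, chi_3: 1, chi_4: 3, chi_5: 0.

Solution. Use <chi_rho, chi> = (1/|G|) sum_C |C| * chi_rho(C) * conj(chi(C)) with |G| = 8 for each irreducible chi in the table:
  <chi_rho, chi_1> = (1/8)[1*(5)*conj(1) + 1*(5)*conj(1) + 2*(-3)*conj(1) + 2*(-1)*conj(1) + 2*(3)*conj(1)]
      = (1/8)[(5) + (5) + (-6) + (-2) + (6)] = 8/8 = 1
  <chi_rho, chi_2> = (1/8)[1*(5)*conj(1) + 1*(5)*conj(1) + 2*(-3)*conj(1) + 2*(-1)*conj(-1) + 2*(3)*conj(-1)]
      = (1/8)[(5) + (5) + (-6) + (2) + (-6)] = 0/8 = 0
  <chi_rho, chi_3> = (1/8)[1*(5)*conj(1) + 1*(5)*conj(1) + 2*(-3)*conj(-1) + 2*(-1)*conj(1) + 2*(3)*conj(-1)]
      = (1/8)[(5) + (5) + (6) + (-2) + (-6)] = 8/8 = 1
  <chi_rho, chi_4> = (1/8)[1*(5)*conj(1) + 1*(5)*conj(1) + 2*(-3)*conj(-1) + 2*(-1)*conj(-1) + 2*(3)*conj(1)]
      = (1/8)[(5) + (5) + (6) + (2) + (6)] = 24/8 = 3
  <chi_rho, chi_5> = (1/8)[1*(5)*conj(2) + 1*(5)*conj(-2) + 2*(-3)*conj(0) + 2*(-1)*conj(0) + 2*(3)*conj(0)]
      = (1/8)[(10) + (-10) + (0) + (0) + (0)] = 0/8 = 0
Dimension check: dim(rho) = sum (mult * dim) = 1*1 + 0*1 + 1*1 + 3*1 + 0*2 = 5 = chi_rho(e) = 5.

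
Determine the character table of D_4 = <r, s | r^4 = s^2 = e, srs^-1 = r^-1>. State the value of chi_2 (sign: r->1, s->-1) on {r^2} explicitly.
Conjugacy classes: {e} of size 1, {r^2} of size 1, {r^1, r^3} of size 2, {s, sr^2, ...} of size 2, {sr, sr^3, ...} of size 2.
Character table:
  irrep \ class              {e} (size 1)  {r^2} (size 1)  {r^1, r^3} (size 2)  {s, sr^2, ...} (size 2)  {sr, sr^3, ...} (size 2)
  chi_1 (triv)               1             1               1                    1                        1                       
  chi_2 (sign: r->1, s->-1)  1             1               1                    -1                       -1                      
  chi_3 (r->-1, s->1)        1             1               -1                   1                        -1                      
  chi_4 (r->-1, s->-1)       1             1               -1                   -1                       1                       
  chi_5 (2d, j=1)            2             -2              0                    0                        0                       

Spot check: chi_2 (sign: r->1, s->-1) on {r^2} = 1.

Why: D_4 has order 2*4 = 8 with 5 conjugacy classes, hence 5 irreducibles. Sum of squared dims 1 + 1 + 1 + 1 + 4 = 8 = |G|. Linear characters come from the abelianisation; the 2-dimensional irreps have character r^k -> 2*cos(2*pi*j*k/4), reflections -> 0.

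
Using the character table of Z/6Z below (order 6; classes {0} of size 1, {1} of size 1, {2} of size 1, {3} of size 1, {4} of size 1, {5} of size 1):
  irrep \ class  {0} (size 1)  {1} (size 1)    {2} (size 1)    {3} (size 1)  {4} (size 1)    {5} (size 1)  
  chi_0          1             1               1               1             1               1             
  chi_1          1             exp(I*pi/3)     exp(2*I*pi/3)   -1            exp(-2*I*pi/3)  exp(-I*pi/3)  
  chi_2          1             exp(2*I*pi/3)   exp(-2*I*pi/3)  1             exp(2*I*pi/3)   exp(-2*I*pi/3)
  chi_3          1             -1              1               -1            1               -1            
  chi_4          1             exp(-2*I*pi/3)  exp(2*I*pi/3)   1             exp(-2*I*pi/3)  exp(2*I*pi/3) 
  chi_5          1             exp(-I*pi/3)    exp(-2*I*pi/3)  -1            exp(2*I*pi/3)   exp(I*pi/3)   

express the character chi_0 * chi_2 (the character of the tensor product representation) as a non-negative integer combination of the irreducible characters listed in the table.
chi_0 tensor chi_2 = chi_2 (all other irreducibles have multiplicity 0).

Proof sketch: The character of a tensor product is the pointwise product (chi_0 * chi_2)(C) = chi_0(C) * chi_2(C):
  {0}: (1)*(1), {1}: (1)*(exp(2*I*pi/3)), {2}: (1)*(exp(-2*I*pi/3)), {3}: (1)*(1), {4}: (1)*(exp(2*I*pi/3)), {5}: (1)*(exp(-2*I*pi/3))
so (chi_0 * chi_2) takes values
  {0} -> 1, {1} -> exp(2*I*pi/3), {2} -> exp(-2*I*pi/3), {3} -> 1, {4} -> exp(2*I*pi/3), {5} -> exp(-2*I*pi/3).
Now take the inner product of this character with each irreducible chi from the table, <chi_0*chi_2, chi> = (1/6) sum_C |C| (chi_0*chi_2)(C) conj(chi(C)):
  <chi_0*chi_2, chi_0> = (1/6)[1*(1)*conj(1) + 1*(exp(2*I*pi/3))*conj(1) + 1*(exp(-2*I*pi/3))*conj(1) + 1*(1)*conj(1) + 1*(exp(2*I*pi/3))*conj(1) + 1*(exp(-2*I*pi/3))*conj(1)]
      = (1/6)[(1) + (exp(2*I*pi/3)) + (exp(-2*I*pi/3)) + (1) + (exp(2*I*pi/3)) + (exp(-2*I*pi/3))] = 0/6 = 0
  <chi_0*chi_2, chi_1> = (1/6)[1*(1)*conj(1) + 1*(exp(2*I*pi/3))*conj(exp(I*pi/3)) + 1*(exp(-2*I*pi/3))*conj(exp(2*I*pi/3)) + 1*(1)*conj(-1) + 1*(exp(2*I*pi/3))*conj(exp(-2*I*pi/3)) + 1*(exp(-2*I*pi/3))*conj(exp(-I*pi/3))]
      = (1/6)[(1) + (exp(I*pi/3)) + (exp(2*I*pi/3)) + (-1) + (exp(-2*I*pi/3)) + (exp(-I*pi/3))] = 0/6 = 0
  <chi_0*chi_2, chi_2> = (1/6)[1*(1)*conj(1) + 1*(exp(2*I*pi/3))*conj(exp(2*I*pi/3)) + 1*(exp(-2*I*pi/3))*conj(exp(-2*I*pi/3)) + 1*(1)*conj(1) + 1*(exp(2*I*pi/3))*conj(exp(2*I*pi/3)) + 1*(exp(-2*I*pi/3))*conj(exp(-2*I*pi/3))]
      = (1/6)[(1) + (1) + (1) + (1) + (1) + (1)] = 6/6 = 1
  <chi_0*chi_2, chi_3> = (1/6)[1*(1)*conj(1) + 1*(exp(2*I*pi/3))*conj(-1) + 1*(exp(-2*I*pi/3))*conj(1) + 1*(1)*conj(-1) + 1*(exp(2*I*pi/3))*conj(1) + 1*(exp(-2*I*pi/3))*conj(-1)]
      = (1/6)[(1) + (-exp(2*I*pi/3)) + (exp(-2*I*pi/3)) + (-1) + (exp(2*I*pi/3)) + (-exp(-2*I*pi/3))] = 0/6 = 0
  <chi_0*chi_2, chi_4> = (1/6)[1*(1)*conj(1) + 1*(exp(2*I*pi/3))*conj(exp(-2*I*pi/3)) + 1*(exp(-2*I*pi/3))*conj(exp(2*I*pi/3)) + 1*(1)*conj(1) + 1*(exp(2*I*pi/3))*conj(exp(-2*I*pi/3)) + 1*(exp(-2*I*pi/3))*conj(exp(2*I*pi/3))]
      = (1/6)[(1) + (exp(-2*I*pi/3)) + (exp(2*I*pi/3)) + (1) + (exp(-2*I*pi/3)) + (exp(2*I*pi/3))] = 0/6 = 0
  <chi_0*chi_2, chi_5> = (1/6)[1*(1)*conj(1) + 1*(exp(2*I*pi/3))*conj(exp(-I*pi/3)) + 1*(exp(-2*I*pi/3))*conj(exp(-2*I*pi/3)) + 1*(1)*conj(-1) + 1*(exp(2*I*pi/3))*conj(exp(2*I*pi/3)) + 1*(exp(-2*I*pi/3))*conj(exp(I*pi/3))]
      = (1/6)[(1) + (-1) + (1) + (-1) + (1) + (-1)] = 0/6 = 0
(Exp terms are combined using exp(i*s)*conj(exp(i*t)) = exp(i*(s-t)), and sums of them are collapsed using the identity that for every m > 1 the m distinct m-th roots of unity sum to 0, e.g. 1 + exp(2*I*pi/3) + exp(-2*I*pi/3) = 0.)
Hence the multiplicities are chi_2: 1. Dimension check: dim(chi_0)*dim(chi_2) = 1*1 = 1 and sum (mult * dim) = 1*1 = 1.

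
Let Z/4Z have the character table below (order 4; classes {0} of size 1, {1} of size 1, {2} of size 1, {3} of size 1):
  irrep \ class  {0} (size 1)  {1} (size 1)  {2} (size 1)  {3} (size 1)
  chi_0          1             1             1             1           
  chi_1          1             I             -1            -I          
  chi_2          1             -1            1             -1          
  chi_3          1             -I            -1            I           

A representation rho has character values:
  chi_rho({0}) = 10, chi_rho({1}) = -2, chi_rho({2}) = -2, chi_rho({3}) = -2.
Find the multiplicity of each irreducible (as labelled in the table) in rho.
Multiplicities: chi_0: 1, chi_1: 3, chi_2: 3, chi_3: 3.

Explanation: Use <chi_rho, chi> = (1/|G|) sum_C |C| * chi_rho(C) * conj(chi(C)) with |G| = 4 for each irreducible chi in the table:
  <chi_rho, chi_0> = (1/4)[1*(10)*conj(1) + 1*(-2)*conj(1) + 1*(-2)*conj(1) + 1*(-2)*conj(1)]
      = (1/4)[(10) + (-2) + (-2) + (-2)] = 4/4 = 1
  <chi_rho, chi_1> = (1/4)[1*(10)*conj(1) + 1*(-2)*conj(I) + 1*(-2)*conj(-1) + 1*(-2)*conj(-I)]
      = (1/4)[(10) + (2*I) + (2) + (-2*I)] = 12/4 = 3
  <chi_rho, chi_2> = (1/4)[1*(10)*conj(1) + 1*(-2)*conj(-1) + 1*(-2)*conj(1) + 1*(-2)*conj(-1)]
      = (1/4)[(10) + (2) + (-2) + (2)] = 12/4 = 3
  <chi_rho, chi_3> = (1/4)[1*(10)*conj(1) + 1*(-2)*conj(-I) + 1*(-2)*conj(-1) + 1*(-2)*conj(I)]
      = (1/4)[(10) + (-2*I) + (2) + (2*I)] = 12/4 = 3
(Exp terms are combined using exp(i*s)*conj(exp(i*t)) = exp(i*(s-t)), and sums of them are collapsed using the identity that for every m > 1 the m distinct m-th roots of unity sum to 0, e.g. 1 + exp(2*I*pi/3) + exp(-2*I*pi/3) = 0.)
Dimension check: dim(rho) = sum (mult * dim) = 1*1 + 3*1 + 3*1 + 3*1 = 10 = chi_rho(e) = 10.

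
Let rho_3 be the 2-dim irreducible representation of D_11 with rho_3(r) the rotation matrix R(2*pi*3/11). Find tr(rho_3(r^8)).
chi_{rho_3}(r^8) = 2*cos(2*pi*3*8/11) = 2*cos(48*pi/11)

Proof sketch: rho_3(r^8) is rotation by angle 2*pi*3*8/11, whose trace is 2*cos(2*pi*3*8/11) = 2*cos(48*pi/11).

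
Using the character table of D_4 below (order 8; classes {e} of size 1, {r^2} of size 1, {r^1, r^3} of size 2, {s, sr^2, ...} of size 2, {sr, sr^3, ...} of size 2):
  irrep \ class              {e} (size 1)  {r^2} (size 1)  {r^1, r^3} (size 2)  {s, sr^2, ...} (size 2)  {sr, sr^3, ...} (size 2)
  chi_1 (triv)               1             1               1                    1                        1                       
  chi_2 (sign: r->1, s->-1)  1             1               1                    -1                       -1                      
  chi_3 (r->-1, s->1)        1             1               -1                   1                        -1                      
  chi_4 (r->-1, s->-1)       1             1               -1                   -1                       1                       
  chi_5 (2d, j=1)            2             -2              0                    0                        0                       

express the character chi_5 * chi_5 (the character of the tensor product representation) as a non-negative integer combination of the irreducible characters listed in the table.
chi_5 tensor chi_5 = chi_1 + chi_2 + chi_3 + chi_4 (all other irreducibles have multiplicity 0).

Solution. The character of a tensor product is the pointwise product (chi_5 * chi_5)(C) = chi_5(C) * chi_5(C):
  {e}: (2)*(2), {r^2}: (-2)*(-2), {r^1, r^3}: (0)*(0), {s, sr^2, ...}: (0)*(0), {sr, sr^3, ...}: (0)*(0)
so (chi_5 * chi_5) takes values
  {e} -> 4, {r^2} -> 4, {r^1, r^3} -> 0, {s, sr^2, ...} -> 0, {sr, sr^3, ...} -> 0.
Now take the inner product of this character with each irreducible chi from the table, <chi_5*chi_5, chi> = (1/8) sum_C |C| (chi_5*chi_5)(C) conj(chi(C)):
  <chi_5*chi_5, chi_1> = (1/8)[1*(4)*conj(1) + 1*(4)*conj(1) + 2*(0)*conj(1) + 2*(0)*conj(1) + 2*(0)*conj(1)]
      = (1/8)[(4) + (4) + (0) + (0) + (0)] = 8/8 = 1
  <chi_5*chi_5, chi_2> = (1/8)[1*(4)*conj(1) + 1*(4)*conj(1) + 2*(0)*conj(1) + 2*(0)*conj(-1) + 2*(0)*conj(-1)]
      = (1/8)[(4) + (4) + (0) + (0) + (0)] = 8/8 = 1
  <chi_5*chi_5, chi_3> = (1/8)[1*(4)*conj(1) + 1*(4)*conj(1) + 2*(0)*conj(-1) + 2*(0)*conj(1) + 2*(0)*conj(-1)]
      = (1/8)[(4) + (4) + (0) + (0) + (0)] = 8/8 = 1
  <chi_5*chi_5, chi_4> = (1/8)[1*(4)*conj(1) + 1*(4)*conj(1) + 2*(0)*conj(-1) + 2*(0)*conj(-1) + 2*(0)*conj(1)]
      = (1/8)[(4) + (4) + (0) + (0) + (0)] = 8/8 = 1
  <chi_5*chi_5, chi_5> = (1/8)[1*(4)*conj(2) + 1*(4)*conj(-2) + 2*(0)*conj(0) + 2*(0)*conj(0) + 2*(0)*conj(0)]
      = (1/8)[(8) + (-8) + (0) + (0) + (0)] = 0/8 = 0
Hence the multiplicities are chi_1: 1, chi_2: 1, chi_3: 1, chi_4: 1. Dimension check: dim(chi_5)*dim(chi_5) = 2*2 = 4 and sum (mult * dim) = 1*1 + 1*1 + 1*1 + 1*1 = 4.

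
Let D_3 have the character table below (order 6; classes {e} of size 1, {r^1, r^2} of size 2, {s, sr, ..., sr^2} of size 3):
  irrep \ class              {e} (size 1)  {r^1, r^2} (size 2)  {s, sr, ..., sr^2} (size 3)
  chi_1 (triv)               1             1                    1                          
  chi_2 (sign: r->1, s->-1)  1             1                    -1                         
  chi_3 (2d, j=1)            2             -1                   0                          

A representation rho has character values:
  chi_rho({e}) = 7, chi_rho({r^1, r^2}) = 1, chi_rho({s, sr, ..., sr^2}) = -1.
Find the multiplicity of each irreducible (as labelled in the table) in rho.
Multiplicities: chi_1: 1, chi_2: 2, chi_3: 2.

Derivation: Use <chi_rho, chi> = (1/|G|) sum_C |C| * chi_rho(C) * conj(chi(C)) with |G| = 6 for each irreducible chi in the table:
  <chi_rho, chi_1> = (1/6)[1*(7)*conj(1) + 2*(1)*conj(1) + 3*(-1)*conj(1)]
      = (1/6)[(7) + (2) + (-3)] = 6/6 = 1
  <chi_rho, chi_2> = (1/6)[1*(7)*conj(1) + 2*(1)*conj(1) + 3*(-1)*conj(-1)]
      = (1/6)[(7) + (2) + (3)] = 12/6 = 2
  <chi_rho, chi_3> = (1/6)[1*(7)*conj(2) + 2*(1)*conj(-1) + 3*(-1)*conj(0)]
      = (1/6)[(14) + (-2) + (0)] = 12/6 = 2
Dimension check: dim(rho) = sum (mult * dim) = 1*1 + 2*1 + 2*2 = 7 = chi_rho(e) = 7.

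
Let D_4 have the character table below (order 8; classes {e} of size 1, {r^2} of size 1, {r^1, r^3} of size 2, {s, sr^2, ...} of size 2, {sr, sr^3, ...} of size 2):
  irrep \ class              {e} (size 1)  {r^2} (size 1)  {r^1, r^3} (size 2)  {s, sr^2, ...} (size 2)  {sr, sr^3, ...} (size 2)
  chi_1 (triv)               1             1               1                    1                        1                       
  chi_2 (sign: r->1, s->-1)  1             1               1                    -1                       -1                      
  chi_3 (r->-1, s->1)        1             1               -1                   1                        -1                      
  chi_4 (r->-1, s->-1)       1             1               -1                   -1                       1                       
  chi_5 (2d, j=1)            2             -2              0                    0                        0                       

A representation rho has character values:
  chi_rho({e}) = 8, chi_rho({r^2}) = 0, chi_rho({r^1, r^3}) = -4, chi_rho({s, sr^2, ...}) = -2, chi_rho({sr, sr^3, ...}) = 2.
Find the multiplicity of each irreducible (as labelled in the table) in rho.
Multiplicities: chi_1: 0, chi_2: 0, chi_3: 1, chi_4: 3, chi_5: 2.

Justification: Use <chi_rho, chi> = (1/|G|) sum_C |C| * chi_rho(C) * conj(chi(C)) with |G| = 8 for each irreducible chi in the table:
  <chi_rho, chi_1> = (1/8)[1*(8)*conj(1) + 1*(0)*conj(1) + 2*(-4)*conj(1) + 2*(-2)*conj(1) + 2*(2)*conj(1)]
      = (1/8)[(8) + (0) + (-8) + (-4) + (4)] = 0/8 = 0
  <chi_rho, chi_2> = (1/8)[1*(8)*conj(1) + 1*(0)*conj(1) + 2*(-4)*conj(1) + 2*(-2)*conj(-1) + 2*(2)*conj(-1)]
      = (1/8)[(8) + (0) + (-8) + (4) + (-4)] = 0/8 = 0
  <chi_rho, chi_3> = (1/8)[1*(8)*conj(1) + 1*(0)*conj(1) + 2*(-4)*conj(-1) + 2*(-2)*conj(1) + 2*(2)*conj(-1)]
      = (1/8)[(8) + (0) + (8) + (-4) + (-4)] = 8/8 = 1
  <chi_rho, chi_4> = (1/8)[1*(8)*conj(1) + 1*(0)*conj(1) + 2*(-4)*conj(-1) + 2*(-2)*conj(-1) + 2*(2)*conj(1)]
      = (1/8)[(8) + (0) + (8) + (4) + (4)] = 24/8 = 3
  <chi_rho, chi_5> = (1/8)[1*(8)*conj(2) + 1*(0)*conj(-2) + 2*(-4)*conj(0) + 2*(-2)*conj(0) + 2*(2)*conj(0)]
      = (1/8)[(16) + (0) + (0) + (0) + (0)] = 16/8 = 2
Dimension check: dim(rho) = sum (mult * dim) = 0*1 + 0*1 + 1*1 + 3*1 + 2*2 = 8 = chi_rho(e) = 8.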